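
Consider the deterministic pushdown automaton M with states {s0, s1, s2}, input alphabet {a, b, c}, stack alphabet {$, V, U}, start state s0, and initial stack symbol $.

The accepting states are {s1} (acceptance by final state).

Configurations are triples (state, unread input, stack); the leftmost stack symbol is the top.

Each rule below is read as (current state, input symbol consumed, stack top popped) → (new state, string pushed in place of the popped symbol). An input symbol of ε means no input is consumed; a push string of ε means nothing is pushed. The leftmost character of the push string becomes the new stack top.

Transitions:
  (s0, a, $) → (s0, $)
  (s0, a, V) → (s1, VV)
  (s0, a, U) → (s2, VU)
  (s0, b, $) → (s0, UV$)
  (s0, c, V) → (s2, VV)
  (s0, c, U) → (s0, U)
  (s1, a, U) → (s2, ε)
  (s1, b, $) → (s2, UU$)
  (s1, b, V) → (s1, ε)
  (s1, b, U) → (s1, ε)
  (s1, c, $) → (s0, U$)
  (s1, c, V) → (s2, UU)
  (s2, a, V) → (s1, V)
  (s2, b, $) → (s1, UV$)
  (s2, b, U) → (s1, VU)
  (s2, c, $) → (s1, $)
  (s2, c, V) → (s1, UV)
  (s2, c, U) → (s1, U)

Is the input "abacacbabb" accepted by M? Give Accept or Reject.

(s0, abacacbabb, $)
  read a, top $: go to s0, push $ → (s0, bacacbabb, $)
  read b, top $: go to s0, push UV$ → (s0, acacbabb, UV$)
  read a, top U: go to s2, push VU → (s2, cacbabb, VUV$)
  read c, top V: go to s1, push UV → (s1, acbabb, UVUV$)
  read a, top U: go to s2, push ε → (s2, cbabb, VUV$)
  read c, top V: go to s1, push UV → (s1, babb, UVUV$)
  read b, top U: go to s1, push ε → (s1, abb, VUV$)
No transition applies at (s1, abb, VUV$); input not fully consumed.

Reject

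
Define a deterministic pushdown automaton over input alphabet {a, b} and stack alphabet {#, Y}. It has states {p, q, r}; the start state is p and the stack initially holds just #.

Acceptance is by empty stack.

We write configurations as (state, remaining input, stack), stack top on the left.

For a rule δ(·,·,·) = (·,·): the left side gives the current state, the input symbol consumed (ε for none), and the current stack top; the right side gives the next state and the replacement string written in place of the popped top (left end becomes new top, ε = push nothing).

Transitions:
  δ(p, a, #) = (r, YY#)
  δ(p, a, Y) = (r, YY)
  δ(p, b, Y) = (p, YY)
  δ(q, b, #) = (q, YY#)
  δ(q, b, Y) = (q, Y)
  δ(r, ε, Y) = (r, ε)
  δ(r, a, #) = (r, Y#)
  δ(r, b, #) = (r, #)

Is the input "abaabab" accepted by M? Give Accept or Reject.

(p, abaabab, #) ⊢ (r, baabab, YY#) ⊢ (r, baabab, Y#) ⊢ (r, baabab, #) ⊢ (r, aabab, #) ⊢ (r, abab, Y#) ⊢ (r, abab, #) ⊢ (r, bab, Y#) ⊢ (r, bab, #) ⊢ (r, ab, #) ⊢ (r, b, Y#) ⊢ (r, b, #) ⊢ (r, ε, #)
All input consumed; stack is #, not empty, and no further ε-move applies.

Reject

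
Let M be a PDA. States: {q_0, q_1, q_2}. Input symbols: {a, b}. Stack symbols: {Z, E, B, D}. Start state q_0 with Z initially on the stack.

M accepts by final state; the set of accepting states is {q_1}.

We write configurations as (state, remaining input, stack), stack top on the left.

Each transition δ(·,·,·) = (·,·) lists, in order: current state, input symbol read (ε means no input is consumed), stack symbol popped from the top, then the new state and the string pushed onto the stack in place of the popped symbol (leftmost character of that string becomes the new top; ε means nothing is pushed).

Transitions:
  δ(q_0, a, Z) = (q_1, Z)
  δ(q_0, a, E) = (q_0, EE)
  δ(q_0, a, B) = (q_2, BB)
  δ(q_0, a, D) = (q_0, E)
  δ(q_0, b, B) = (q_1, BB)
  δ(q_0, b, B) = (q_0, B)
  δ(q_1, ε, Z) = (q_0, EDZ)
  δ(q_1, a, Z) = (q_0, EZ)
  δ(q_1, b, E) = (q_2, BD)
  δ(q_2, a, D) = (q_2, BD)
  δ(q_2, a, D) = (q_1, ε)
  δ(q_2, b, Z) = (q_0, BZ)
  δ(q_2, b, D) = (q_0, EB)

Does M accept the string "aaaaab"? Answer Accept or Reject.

Reject

No computation consumes all input and reaches a final state.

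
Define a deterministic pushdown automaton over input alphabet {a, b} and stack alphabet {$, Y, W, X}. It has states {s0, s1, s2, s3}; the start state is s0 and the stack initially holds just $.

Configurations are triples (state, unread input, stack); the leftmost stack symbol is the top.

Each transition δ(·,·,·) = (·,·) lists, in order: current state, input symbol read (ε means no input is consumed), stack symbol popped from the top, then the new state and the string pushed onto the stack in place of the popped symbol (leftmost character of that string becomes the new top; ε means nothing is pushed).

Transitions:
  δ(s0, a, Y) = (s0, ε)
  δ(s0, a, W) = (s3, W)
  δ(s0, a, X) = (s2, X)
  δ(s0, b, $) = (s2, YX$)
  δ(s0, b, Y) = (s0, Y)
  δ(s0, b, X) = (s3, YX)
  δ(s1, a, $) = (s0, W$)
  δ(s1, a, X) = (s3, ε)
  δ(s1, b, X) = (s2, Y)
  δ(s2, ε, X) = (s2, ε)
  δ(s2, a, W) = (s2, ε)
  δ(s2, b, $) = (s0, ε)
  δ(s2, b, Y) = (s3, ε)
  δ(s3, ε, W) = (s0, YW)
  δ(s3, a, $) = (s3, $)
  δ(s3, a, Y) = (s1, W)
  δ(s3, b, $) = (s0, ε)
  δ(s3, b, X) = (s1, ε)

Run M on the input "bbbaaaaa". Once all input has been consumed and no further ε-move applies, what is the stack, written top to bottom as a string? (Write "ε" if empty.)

W$

(s0, bbbaaaaa, $)
  read b, top $: go to s2, push YX$ → (s2, bbaaaaa, YX$)
  read b, top Y: go to s3, push ε → (s3, baaaaa, X$)
  read b, top X: go to s1, push ε → (s1, aaaaa, $)
  read a, top $: go to s0, push W$ → (s0, aaaa, W$)
  read a, top W: go to s3, push W → (s3, aaa, W$)
  ε-move, top W: go to s0, push YW → (s0, aaa, YW$)
  read a, top Y: go to s0, push ε → (s0, aa, W$)
  read a, top W: go to s3, push W → (s3, a, W$)
  ε-move, top W: go to s0, push YW → (s0, a, YW$)
  read a, top Y: go to s0, push ε → (s0, ε, W$)
All input consumed in state s0 with stack W$.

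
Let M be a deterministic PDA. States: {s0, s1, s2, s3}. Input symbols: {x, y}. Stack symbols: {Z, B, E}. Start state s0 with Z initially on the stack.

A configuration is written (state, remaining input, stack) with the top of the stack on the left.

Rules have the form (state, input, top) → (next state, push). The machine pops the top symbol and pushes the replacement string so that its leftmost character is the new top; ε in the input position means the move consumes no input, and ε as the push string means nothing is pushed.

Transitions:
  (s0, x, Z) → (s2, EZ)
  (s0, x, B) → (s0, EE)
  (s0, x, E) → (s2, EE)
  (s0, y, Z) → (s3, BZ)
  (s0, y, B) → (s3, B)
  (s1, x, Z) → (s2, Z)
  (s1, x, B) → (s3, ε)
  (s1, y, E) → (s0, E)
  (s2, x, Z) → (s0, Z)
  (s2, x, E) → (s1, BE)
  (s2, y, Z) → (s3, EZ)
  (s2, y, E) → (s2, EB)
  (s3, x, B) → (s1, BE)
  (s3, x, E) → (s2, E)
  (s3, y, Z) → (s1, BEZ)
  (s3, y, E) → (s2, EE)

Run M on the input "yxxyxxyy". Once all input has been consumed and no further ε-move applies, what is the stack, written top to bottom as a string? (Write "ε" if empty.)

(s0, yxxyxxyy, Z) ⊢ (s3, xxyxxyy, BZ) ⊢ (s1, xyxxyy, BEZ) ⊢ (s3, yxxyy, EZ) ⊢ (s2, xxyy, EEZ) ⊢ (s1, xyy, BEEZ) ⊢ (s3, yy, EEZ) ⊢ (s2, y, EEEZ) ⊢ (s2, ε, EBEEZ)
All input consumed in state s2 with stack EBEEZ.

EBEEZ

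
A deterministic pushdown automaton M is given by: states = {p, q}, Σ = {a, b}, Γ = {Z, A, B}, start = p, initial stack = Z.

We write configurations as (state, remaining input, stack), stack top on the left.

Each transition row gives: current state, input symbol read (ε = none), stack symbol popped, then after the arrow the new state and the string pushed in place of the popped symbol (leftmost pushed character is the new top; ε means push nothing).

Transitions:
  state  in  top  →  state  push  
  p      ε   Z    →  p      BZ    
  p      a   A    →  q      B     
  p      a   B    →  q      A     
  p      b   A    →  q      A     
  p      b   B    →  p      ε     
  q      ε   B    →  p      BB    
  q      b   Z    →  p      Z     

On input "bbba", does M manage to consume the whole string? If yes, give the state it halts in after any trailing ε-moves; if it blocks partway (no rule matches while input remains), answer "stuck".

q

(p, bbba, Z)
  ε-move, top Z: go to p, push BZ → (p, bbba, BZ)
  read b, top B: go to p, push ε → (p, bba, Z)
  ε-move, top Z: go to p, push BZ → (p, bba, BZ)
  read b, top B: go to p, push ε → (p, ba, Z)
  ε-move, top Z: go to p, push BZ → (p, ba, BZ)
  read b, top B: go to p, push ε → (p, a, Z)
  ε-move, top Z: go to p, push BZ → (p, a, BZ)
  read a, top B: go to q, push A → (q, ε, AZ)
All input consumed; M is in state q.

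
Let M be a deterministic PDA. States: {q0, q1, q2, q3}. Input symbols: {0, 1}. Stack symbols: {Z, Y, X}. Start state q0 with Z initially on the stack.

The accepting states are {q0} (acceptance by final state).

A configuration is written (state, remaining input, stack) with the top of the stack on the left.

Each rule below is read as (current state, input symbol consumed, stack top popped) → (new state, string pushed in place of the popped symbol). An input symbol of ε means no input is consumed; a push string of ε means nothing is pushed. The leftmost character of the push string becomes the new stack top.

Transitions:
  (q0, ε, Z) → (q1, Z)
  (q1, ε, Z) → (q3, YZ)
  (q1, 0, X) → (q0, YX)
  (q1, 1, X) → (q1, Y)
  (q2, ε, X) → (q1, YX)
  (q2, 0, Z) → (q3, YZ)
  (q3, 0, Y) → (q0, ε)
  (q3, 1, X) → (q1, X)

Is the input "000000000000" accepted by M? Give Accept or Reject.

Accept

(q0, 000000000000, Z) ⊢ (q1, 000000000000, Z) ⊢ (q3, 000000000000, YZ) ⊢ (q0, 00000000000, Z) ⊢ (q1, 00000000000, Z) ⊢ (q3, 00000000000, YZ) ⊢ (q0, 0000000000, Z) ⊢ (q1, 0000000000, Z) ⊢ (q3, 0000000000, YZ) ⊢ (q0, 000000000, Z) ⊢ (q1, 000000000, Z) ⊢ (q3, 000000000, YZ) ⊢ (q0, 00000000, Z) ⊢ (q1, 00000000, Z) ⊢ (q3, 00000000, YZ) ⊢ (q0, 0000000, Z) ⊢ (q1, 0000000, Z) ⊢ (q3, 0000000, YZ) ⊢ (q0, 000000, Z) ⊢ (q1, 000000, Z) ⊢ (q3, 000000, YZ) ⊢ (q0, 00000, Z) ⊢ (q1, 00000, Z) ⊢ (q3, 00000, YZ) ⊢ (q0, 0000, Z) ⊢ (q1, 0000, Z) ⊢ (q3, 0000, YZ) ⊢ (q0, 000, Z) ⊢ (q1, 000, Z) ⊢ (q3, 000, YZ) ⊢ (q0, 00, Z) ⊢ (q1, 00, Z) ⊢ (q3, 00, YZ) ⊢ (q0, 0, Z) ⊢ (q1, 0, Z) ⊢ (q3, 0, YZ) ⊢ (q0, ε, Z)
All input consumed; state q0 ∈ F.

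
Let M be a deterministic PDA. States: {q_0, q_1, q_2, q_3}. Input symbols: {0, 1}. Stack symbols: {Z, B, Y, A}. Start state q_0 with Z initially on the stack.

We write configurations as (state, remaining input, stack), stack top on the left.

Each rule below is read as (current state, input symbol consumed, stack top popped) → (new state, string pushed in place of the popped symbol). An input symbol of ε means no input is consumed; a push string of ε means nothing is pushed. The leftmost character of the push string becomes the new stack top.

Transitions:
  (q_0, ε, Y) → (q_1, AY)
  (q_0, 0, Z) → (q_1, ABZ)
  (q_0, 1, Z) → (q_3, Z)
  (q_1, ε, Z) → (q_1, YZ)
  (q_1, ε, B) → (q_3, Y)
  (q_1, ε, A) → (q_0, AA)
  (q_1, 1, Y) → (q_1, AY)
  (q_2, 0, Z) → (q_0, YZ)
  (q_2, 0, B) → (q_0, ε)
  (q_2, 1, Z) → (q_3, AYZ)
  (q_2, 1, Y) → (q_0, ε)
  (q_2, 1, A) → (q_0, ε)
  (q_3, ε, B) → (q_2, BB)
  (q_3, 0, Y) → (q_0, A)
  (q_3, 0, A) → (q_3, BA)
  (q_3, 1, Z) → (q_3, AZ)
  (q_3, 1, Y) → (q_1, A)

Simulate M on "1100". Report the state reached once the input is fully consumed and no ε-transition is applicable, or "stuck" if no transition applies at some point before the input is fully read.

(q_0, 1100, Z)
  read 1, top Z: go to q_3, push Z → (q_3, 100, Z)
  read 1, top Z: go to q_3, push AZ → (q_3, 00, AZ)
  read 0, top A: go to q_3, push BA → (q_3, 0, BAZ)
  ε-move, top B: go to q_2, push BB → (q_2, 0, BBAZ)
  read 0, top B: go to q_0, push ε → (q_0, ε, BAZ)
All input consumed; M is in state q_0.

q_0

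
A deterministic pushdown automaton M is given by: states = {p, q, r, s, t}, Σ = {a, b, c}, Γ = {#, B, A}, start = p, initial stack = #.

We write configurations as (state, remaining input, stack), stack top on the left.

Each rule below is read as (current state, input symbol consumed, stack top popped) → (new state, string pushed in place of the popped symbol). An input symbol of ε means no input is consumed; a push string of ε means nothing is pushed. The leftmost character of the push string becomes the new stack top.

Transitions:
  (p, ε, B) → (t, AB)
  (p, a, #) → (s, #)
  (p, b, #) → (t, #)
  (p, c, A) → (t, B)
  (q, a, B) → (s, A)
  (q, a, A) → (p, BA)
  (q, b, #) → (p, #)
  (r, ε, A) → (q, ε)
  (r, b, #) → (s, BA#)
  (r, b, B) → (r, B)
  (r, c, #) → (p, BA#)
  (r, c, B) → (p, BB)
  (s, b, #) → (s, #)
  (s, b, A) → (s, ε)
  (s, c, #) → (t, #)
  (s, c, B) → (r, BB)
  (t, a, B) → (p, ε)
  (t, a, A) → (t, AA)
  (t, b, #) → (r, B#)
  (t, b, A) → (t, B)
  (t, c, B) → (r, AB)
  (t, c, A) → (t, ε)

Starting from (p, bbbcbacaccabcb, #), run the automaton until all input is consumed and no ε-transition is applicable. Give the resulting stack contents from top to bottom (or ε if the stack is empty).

B#

(p, bbbcbacaccabcb, #)
  read b, top #: go to t, push # → (t, bbcbacaccabcb, #)
  read b, top #: go to r, push B# → (r, bcbacaccabcb, B#)
  read b, top B: go to r, push B → (r, cbacaccabcb, B#)
  read c, top B: go to p, push BB → (p, bacaccabcb, BB#)
  ε-move, top B: go to t, push AB → (t, bacaccabcb, ABB#)
  read b, top A: go to t, push B → (t, acaccabcb, BBB#)
  read a, top B: go to p, push ε → (p, caccabcb, BB#)
  ε-move, top B: go to t, push AB → (t, caccabcb, ABB#)
  read c, top A: go to t, push ε → (t, accabcb, BB#)
  read a, top B: go to p, push ε → (p, ccabcb, B#)
  ε-move, top B: go to t, push AB → (t, ccabcb, AB#)
  read c, top A: go to t, push ε → (t, cabcb, B#)
  read c, top B: go to r, push AB → (r, abcb, AB#)
  ε-move, top A: go to q, push ε → (q, abcb, B#)
  read a, top B: go to s, push A → (s, bcb, A#)
  read b, top A: go to s, push ε → (s, cb, #)
  read c, top #: go to t, push # → (t, b, #)
  read b, top #: go to r, push B# → (r, ε, B#)
All input consumed in state r with stack B#.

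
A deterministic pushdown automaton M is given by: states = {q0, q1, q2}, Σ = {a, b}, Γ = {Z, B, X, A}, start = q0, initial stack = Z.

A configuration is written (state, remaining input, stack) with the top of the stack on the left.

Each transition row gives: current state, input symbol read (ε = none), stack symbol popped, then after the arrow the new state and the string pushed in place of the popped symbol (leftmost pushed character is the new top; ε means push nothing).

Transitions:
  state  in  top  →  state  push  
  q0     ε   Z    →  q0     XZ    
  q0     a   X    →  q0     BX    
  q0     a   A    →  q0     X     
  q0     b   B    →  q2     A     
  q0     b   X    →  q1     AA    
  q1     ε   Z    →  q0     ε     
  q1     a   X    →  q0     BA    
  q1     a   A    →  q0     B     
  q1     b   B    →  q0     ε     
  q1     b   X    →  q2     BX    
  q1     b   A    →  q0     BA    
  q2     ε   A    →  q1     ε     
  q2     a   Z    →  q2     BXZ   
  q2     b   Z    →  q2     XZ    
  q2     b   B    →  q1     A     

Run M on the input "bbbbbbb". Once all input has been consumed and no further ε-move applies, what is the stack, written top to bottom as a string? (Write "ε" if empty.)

(q0, bbbbbbb, Z)
  ε-move, top Z: go to q0, push XZ → (q0, bbbbbbb, XZ)
  read b, top X: go to q1, push AA → (q1, bbbbbb, AAZ)
  read b, top A: go to q0, push BA → (q0, bbbbb, BAAZ)
  read b, top B: go to q2, push A → (q2, bbbb, AAAZ)
  ε-move, top A: go to q1, push ε → (q1, bbbb, AAZ)
  read b, top A: go to q0, push BA → (q0, bbb, BAAZ)
  read b, top B: go to q2, push A → (q2, bb, AAAZ)
  ε-move, top A: go to q1, push ε → (q1, bb, AAZ)
  read b, top A: go to q0, push BA → (q0, b, BAAZ)
  read b, top B: go to q2, push A → (q2, ε, AAAZ)
  ε-move, top A: go to q1, push ε → (q1, ε, AAZ)
All input consumed in state q1 with stack AAZ.

AAZ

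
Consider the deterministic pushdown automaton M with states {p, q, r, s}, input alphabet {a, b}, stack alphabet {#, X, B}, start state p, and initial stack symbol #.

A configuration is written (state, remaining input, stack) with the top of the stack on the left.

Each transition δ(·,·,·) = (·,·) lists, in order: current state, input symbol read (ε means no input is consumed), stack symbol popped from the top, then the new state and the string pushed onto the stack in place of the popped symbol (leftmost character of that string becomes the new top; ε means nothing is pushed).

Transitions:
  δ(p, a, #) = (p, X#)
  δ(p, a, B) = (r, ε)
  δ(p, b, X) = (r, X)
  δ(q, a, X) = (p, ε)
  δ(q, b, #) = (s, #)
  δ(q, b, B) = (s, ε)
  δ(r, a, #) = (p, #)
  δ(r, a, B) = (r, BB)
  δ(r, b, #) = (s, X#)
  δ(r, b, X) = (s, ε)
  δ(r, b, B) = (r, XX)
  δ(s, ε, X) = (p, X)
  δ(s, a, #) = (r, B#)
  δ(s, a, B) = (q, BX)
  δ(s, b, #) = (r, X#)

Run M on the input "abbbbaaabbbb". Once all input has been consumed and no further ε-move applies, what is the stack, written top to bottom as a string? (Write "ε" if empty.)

BB#

(p, abbbbaaabbbb, #)
  read a, top #: go to p, push X# → (p, bbbbaaabbbb, X#)
  read b, top X: go to r, push X → (r, bbbaaabbbb, X#)
  read b, top X: go to s, push ε → (s, bbaaabbbb, #)
  read b, top #: go to r, push X# → (r, baaabbbb, X#)
  read b, top X: go to s, push ε → (s, aaabbbb, #)
  read a, top #: go to r, push B# → (r, aabbbb, B#)
  read a, top B: go to r, push BB → (r, abbbb, BB#)
  read a, top B: go to r, push BB → (r, bbbb, BBB#)
  read b, top B: go to r, push XX → (r, bbb, XXBB#)
  read b, top X: go to s, push ε → (s, bb, XBB#)
  ε-move, top X: go to p, push X → (p, bb, XBB#)
  read b, top X: go to r, push X → (r, b, XBB#)
  read b, top X: go to s, push ε → (s, ε, BB#)
All input consumed in state s with stack BB#.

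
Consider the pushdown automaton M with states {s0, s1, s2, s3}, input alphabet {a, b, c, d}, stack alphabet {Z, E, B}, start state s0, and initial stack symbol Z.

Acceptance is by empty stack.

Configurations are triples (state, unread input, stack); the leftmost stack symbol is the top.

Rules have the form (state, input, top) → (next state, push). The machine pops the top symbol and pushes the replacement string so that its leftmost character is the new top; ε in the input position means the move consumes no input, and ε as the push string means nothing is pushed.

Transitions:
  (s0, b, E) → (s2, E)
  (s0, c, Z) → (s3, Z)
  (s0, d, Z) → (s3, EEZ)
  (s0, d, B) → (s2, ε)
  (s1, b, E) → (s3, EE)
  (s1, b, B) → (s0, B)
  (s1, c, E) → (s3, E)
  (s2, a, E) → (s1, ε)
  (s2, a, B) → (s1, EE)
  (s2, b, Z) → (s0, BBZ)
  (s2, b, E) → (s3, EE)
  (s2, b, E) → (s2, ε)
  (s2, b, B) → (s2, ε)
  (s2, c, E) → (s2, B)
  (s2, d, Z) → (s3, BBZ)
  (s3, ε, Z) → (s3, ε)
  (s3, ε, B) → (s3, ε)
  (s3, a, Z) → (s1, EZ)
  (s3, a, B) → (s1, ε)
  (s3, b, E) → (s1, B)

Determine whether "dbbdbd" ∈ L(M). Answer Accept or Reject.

Accept

One accepting computation: (s0, dbbdbd, Z) ⊢ (s3, bbdbd, EEZ) ⊢ (s1, bdbd, BEZ) ⊢ (s0, dbd, BEZ) ⊢ (s2, bd, EZ) ⊢ (s2, d, Z) ⊢ (s3, ε, BBZ) ⊢ (s3, ε, BZ) ⊢ (s3, ε, Z) ⊢ (s3, ε, ε)
All input consumed and the stack is empty.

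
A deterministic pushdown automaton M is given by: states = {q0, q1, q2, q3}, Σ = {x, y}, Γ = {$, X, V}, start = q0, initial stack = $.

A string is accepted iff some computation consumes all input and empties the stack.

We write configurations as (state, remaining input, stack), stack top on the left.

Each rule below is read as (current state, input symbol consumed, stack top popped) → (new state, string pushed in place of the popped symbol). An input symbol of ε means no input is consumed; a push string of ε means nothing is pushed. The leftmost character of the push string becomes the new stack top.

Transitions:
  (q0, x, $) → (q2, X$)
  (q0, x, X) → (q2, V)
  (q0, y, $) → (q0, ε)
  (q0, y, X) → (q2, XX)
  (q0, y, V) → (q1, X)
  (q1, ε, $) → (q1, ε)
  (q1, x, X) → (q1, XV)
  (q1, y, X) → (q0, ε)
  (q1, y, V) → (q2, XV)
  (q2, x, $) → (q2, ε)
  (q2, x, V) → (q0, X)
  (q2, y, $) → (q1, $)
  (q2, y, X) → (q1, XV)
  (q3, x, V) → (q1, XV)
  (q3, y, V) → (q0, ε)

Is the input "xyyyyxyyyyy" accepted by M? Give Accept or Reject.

(q0, xyyyyxyyyyy, $) ⊢ (q2, yyyyxyyyyy, X$) ⊢ (q1, yyyxyyyyy, XV$) ⊢ (q0, yyxyyyyy, V$) ⊢ (q1, yxyyyyy, X$) ⊢ (q0, xyyyyy, $) ⊢ (q2, yyyyy, X$) ⊢ (q1, yyyy, XV$) ⊢ (q0, yyy, V$) ⊢ (q1, yy, X$) ⊢ (q0, y, $) ⊢ (q0, ε, ε)
All input consumed and the stack is empty.

Accept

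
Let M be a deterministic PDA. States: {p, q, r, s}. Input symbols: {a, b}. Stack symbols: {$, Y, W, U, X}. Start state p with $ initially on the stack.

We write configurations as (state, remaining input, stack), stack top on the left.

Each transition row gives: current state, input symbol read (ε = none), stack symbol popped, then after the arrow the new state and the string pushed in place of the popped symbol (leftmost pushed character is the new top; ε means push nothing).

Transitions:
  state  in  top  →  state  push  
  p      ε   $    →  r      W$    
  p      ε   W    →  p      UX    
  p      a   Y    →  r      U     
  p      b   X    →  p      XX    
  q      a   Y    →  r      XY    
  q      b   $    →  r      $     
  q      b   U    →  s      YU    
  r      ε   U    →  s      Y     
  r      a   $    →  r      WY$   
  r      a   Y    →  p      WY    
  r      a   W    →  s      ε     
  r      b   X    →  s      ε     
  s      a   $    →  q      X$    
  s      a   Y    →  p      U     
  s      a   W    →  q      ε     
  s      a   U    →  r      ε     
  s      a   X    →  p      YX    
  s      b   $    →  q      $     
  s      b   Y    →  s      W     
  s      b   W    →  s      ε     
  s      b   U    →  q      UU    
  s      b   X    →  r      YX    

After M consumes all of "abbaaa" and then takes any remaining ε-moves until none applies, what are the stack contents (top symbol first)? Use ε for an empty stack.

U$

(p, abbaaa, $) ⊢ (r, abbaaa, W$) ⊢ (s, bbaaa, $) ⊢ (q, baaa, $) ⊢ (r, aaa, $) ⊢ (r, aa, WY$) ⊢ (s, a, Y$) ⊢ (p, ε, U$)
All input consumed in state p with stack U$.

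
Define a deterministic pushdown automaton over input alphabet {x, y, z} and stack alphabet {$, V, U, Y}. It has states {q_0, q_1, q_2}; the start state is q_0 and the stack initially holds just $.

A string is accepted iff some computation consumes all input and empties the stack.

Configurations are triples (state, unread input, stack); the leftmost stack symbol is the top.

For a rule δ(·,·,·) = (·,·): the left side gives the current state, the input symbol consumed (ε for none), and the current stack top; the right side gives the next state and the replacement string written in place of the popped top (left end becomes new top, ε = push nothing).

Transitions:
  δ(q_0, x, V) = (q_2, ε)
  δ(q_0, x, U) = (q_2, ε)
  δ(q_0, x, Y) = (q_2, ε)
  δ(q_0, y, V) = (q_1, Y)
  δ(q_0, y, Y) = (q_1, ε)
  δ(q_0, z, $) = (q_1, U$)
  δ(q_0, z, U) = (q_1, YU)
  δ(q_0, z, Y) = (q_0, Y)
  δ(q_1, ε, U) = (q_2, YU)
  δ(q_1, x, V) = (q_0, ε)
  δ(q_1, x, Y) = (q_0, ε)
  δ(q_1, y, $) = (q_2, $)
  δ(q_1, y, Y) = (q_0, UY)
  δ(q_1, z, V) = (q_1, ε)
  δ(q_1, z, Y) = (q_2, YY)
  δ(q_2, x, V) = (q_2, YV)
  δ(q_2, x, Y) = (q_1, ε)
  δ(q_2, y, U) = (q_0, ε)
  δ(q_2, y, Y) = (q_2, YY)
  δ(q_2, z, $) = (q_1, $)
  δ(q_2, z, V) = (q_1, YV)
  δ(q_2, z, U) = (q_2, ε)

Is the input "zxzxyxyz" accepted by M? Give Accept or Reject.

(q_0, zxzxyxyz, $) ⊢ (q_1, xzxyxyz, U$) ⊢ (q_2, xzxyxyz, YU$) ⊢ (q_1, zxyxyz, U$) ⊢ (q_2, zxyxyz, YU$)
No transition applies at (q_2, zxyxyz, YU$); input not fully consumed.

Reject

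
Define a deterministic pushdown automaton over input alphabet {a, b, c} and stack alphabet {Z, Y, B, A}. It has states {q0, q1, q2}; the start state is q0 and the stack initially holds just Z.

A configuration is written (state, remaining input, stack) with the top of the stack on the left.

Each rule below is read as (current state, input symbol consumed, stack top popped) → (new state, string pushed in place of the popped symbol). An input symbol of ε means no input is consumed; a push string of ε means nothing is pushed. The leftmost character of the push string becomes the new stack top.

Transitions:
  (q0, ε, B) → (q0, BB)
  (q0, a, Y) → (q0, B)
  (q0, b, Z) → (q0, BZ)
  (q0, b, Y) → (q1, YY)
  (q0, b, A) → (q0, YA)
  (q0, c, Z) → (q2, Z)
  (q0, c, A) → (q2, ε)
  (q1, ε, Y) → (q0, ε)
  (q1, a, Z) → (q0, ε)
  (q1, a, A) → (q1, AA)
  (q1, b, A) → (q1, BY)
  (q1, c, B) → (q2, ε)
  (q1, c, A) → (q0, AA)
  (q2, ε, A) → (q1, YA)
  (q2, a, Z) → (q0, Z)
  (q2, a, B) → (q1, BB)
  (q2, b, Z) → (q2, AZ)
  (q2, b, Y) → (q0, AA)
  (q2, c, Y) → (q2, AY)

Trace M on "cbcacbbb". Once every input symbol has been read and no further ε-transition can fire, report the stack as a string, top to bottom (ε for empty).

YAZ

(q0, cbcacbbb, Z)
  read c, top Z: go to q2, push Z → (q2, bcacbbb, Z)
  read b, top Z: go to q2, push AZ → (q2, cacbbb, AZ)
  ε-move, top A: go to q1, push YA → (q1, cacbbb, YAZ)
  ε-move, top Y: go to q0, push ε → (q0, cacbbb, AZ)
  read c, top A: go to q2, push ε → (q2, acbbb, Z)
  read a, top Z: go to q0, push Z → (q0, cbbb, Z)
  read c, top Z: go to q2, push Z → (q2, bbb, Z)
  read b, top Z: go to q2, push AZ → (q2, bb, AZ)
  ε-move, top A: go to q1, push YA → (q1, bb, YAZ)
  ε-move, top Y: go to q0, push ε → (q0, bb, AZ)
  read b, top A: go to q0, push YA → (q0, b, YAZ)
  read b, top Y: go to q1, push YY → (q1, ε, YYAZ)
  ε-move, top Y: go to q0, push ε → (q0, ε, YAZ)
All input consumed in state q0 with stack YAZ.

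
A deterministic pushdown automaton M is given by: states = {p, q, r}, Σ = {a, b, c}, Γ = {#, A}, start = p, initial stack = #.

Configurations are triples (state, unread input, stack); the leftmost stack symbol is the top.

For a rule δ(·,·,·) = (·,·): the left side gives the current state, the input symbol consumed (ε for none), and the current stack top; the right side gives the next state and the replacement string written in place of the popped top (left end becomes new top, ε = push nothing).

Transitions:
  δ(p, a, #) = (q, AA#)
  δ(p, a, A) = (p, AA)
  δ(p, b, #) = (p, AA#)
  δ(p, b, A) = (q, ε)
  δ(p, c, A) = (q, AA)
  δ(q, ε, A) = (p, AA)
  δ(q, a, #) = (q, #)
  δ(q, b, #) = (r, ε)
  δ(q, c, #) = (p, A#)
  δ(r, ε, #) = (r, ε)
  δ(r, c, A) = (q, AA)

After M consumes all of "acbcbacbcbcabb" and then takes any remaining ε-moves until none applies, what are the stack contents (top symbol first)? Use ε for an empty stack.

AAAAAAAAAAAAAAA#

(p, acbcbacbcbcabb, #) ⊢ (q, cbcbacbcbcabb, AA#) ⊢ (p, cbcbacbcbcabb, AAA#) ⊢ (q, bcbacbcbcabb, AAAA#) ⊢ (p, bcbacbcbcabb, AAAAA#) ⊢ (q, cbacbcbcabb, AAAA#) ⊢ (p, cbacbcbcabb, AAAAA#) ⊢ (q, bacbcbcabb, AAAAAA#) ⊢ (p, bacbcbcabb, AAAAAAA#) ⊢ (q, acbcbcabb, AAAAAA#) ⊢ (p, acbcbcabb, AAAAAAA#) ⊢ (p, cbcbcabb, AAAAAAAA#) ⊢ (q, bcbcabb, AAAAAAAAA#) ⊢ (p, bcbcabb, AAAAAAAAAA#) ⊢ (q, cbcabb, AAAAAAAAA#) ⊢ (p, cbcabb, AAAAAAAAAA#) ⊢ (q, bcabb, AAAAAAAAAAA#) ⊢ (p, bcabb, AAAAAAAAAAAA#) ⊢ (q, cabb, AAAAAAAAAAA#) ⊢ (p, cabb, AAAAAAAAAAAA#) ⊢ (q, abb, AAAAAAAAAAAAA#) ⊢ (p, abb, AAAAAAAAAAAAAA#) ⊢ (p, bb, AAAAAAAAAAAAAAA#) ⊢ (q, b, AAAAAAAAAAAAAA#) ⊢ (p, b, AAAAAAAAAAAAAAA#) ⊢ (q, ε, AAAAAAAAAAAAAA#) ⊢ (p, ε, AAAAAAAAAAAAAAA#)
All input consumed in state p with stack AAAAAAAAAAAAAAA#.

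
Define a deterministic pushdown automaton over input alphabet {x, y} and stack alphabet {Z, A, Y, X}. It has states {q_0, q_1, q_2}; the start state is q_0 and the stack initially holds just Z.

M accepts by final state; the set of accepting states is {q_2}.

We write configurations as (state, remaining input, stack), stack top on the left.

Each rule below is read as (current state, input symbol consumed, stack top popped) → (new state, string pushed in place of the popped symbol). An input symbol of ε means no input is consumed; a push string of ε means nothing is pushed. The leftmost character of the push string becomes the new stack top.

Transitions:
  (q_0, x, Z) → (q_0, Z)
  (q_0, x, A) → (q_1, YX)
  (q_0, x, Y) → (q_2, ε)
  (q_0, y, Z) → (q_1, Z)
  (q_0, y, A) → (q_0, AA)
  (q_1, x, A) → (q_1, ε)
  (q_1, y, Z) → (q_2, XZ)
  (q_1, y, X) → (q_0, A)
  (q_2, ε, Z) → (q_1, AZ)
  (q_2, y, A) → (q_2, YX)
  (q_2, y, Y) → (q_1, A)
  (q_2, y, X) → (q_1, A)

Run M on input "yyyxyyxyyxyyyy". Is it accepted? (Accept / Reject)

(q_0, yyyxyyxyyxyyyy, Z) ⊢ (q_1, yyxyyxyyxyyyy, Z) ⊢ (q_2, yxyyxyyxyyyy, XZ) ⊢ (q_1, xyyxyyxyyyy, AZ) ⊢ (q_1, yyxyyxyyyy, Z) ⊢ (q_2, yxyyxyyyy, XZ) ⊢ (q_1, xyyxyyyy, AZ) ⊢ (q_1, yyxyyyy, Z) ⊢ (q_2, yxyyyy, XZ) ⊢ (q_1, xyyyy, AZ) ⊢ (q_1, yyyy, Z) ⊢ (q_2, yyy, XZ) ⊢ (q_1, yy, AZ)
No transition applies at (q_1, yy, AZ); input not fully consumed.

Reject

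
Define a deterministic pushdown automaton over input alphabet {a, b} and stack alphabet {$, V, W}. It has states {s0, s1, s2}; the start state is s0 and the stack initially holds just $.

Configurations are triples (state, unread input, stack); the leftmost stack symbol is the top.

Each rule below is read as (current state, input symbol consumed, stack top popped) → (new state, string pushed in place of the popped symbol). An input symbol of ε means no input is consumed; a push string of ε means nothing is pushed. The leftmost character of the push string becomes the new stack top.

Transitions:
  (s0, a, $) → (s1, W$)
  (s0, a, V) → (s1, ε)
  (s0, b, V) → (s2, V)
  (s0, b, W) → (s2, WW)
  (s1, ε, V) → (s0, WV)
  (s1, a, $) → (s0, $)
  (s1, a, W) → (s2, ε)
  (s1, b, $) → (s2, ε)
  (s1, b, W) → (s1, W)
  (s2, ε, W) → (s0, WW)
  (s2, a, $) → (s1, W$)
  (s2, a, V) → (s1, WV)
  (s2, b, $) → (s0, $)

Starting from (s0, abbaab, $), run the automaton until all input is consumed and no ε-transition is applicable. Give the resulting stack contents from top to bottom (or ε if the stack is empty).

W$

(s0, abbaab, $)
  read a, top $: go to s1, push W$ → (s1, bbaab, W$)
  read b, top W: go to s1, push W → (s1, baab, W$)
  read b, top W: go to s1, push W → (s1, aab, W$)
  read a, top W: go to s2, push ε → (s2, ab, $)
  read a, top $: go to s1, push W$ → (s1, b, W$)
  read b, top W: go to s1, push W → (s1, ε, W$)
All input consumed in state s1 with stack W$.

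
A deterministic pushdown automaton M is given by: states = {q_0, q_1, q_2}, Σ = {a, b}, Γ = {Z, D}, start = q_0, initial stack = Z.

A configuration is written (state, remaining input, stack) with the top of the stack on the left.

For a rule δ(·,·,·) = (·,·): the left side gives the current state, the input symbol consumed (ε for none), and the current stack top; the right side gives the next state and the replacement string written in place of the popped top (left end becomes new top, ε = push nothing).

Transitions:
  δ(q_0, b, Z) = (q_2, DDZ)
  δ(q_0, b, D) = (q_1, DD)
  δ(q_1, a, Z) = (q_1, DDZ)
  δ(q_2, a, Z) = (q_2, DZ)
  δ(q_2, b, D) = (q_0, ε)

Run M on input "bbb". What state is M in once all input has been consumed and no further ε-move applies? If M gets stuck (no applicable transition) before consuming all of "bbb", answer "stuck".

(q_0, bbb, Z)
  read b, top Z: go to q_2, push DDZ → (q_2, bb, DDZ)
  read b, top D: go to q_0, push ε → (q_0, b, DZ)
  read b, top D: go to q_1, push DD → (q_1, ε, DDZ)
All input consumed; M is in state q_1.

q_1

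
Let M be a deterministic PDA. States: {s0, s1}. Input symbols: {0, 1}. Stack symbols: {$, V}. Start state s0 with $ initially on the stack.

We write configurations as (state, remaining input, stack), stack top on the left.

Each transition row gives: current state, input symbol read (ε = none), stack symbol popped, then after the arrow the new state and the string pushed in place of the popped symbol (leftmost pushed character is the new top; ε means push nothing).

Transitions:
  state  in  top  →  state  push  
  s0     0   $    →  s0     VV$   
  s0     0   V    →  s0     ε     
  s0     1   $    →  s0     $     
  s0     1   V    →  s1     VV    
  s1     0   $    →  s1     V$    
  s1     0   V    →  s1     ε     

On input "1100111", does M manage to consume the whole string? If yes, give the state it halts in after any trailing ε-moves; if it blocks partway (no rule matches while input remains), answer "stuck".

stuck

(s0, 1100111, $) ⊢ (s0, 100111, $) ⊢ (s0, 00111, $) ⊢ (s0, 0111, VV$) ⊢ (s0, 111, V$) ⊢ (s1, 11, VV$)
No transition for (s1, 1, top V); M blocks with input 11 remaining.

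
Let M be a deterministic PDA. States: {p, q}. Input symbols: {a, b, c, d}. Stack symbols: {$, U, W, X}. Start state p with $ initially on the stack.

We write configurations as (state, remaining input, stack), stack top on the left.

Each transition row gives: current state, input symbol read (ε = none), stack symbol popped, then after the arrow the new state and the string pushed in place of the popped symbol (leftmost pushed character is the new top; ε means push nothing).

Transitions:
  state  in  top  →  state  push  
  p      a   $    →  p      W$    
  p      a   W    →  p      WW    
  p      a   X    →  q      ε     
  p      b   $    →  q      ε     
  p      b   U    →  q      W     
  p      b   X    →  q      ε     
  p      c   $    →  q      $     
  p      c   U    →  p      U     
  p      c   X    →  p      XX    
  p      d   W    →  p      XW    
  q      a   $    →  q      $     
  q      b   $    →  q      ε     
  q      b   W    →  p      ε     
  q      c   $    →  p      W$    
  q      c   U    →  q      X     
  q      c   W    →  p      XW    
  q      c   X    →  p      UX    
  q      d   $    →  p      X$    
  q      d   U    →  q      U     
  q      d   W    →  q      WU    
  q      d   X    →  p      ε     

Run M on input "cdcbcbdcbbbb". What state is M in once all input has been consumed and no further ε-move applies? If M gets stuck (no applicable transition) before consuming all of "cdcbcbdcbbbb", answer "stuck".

p

(p, cdcbcbdcbbbb, $)
  read c, top $: go to q, push $ → (q, dcbcbdcbbbb, $)
  read d, top $: go to p, push X$ → (p, cbcbdcbbbb, X$)
  read c, top X: go to p, push XX → (p, bcbdcbbbb, XX$)
  read b, top X: go to q, push ε → (q, cbdcbbbb, X$)
  read c, top X: go to p, push UX → (p, bdcbbbb, UX$)
  read b, top U: go to q, push W → (q, dcbbbb, WX$)
  read d, top W: go to q, push WU → (q, cbbbb, WUX$)
  read c, top W: go to p, push XW → (p, bbbb, XWUX$)
  read b, top X: go to q, push ε → (q, bbb, WUX$)
  read b, top W: go to p, push ε → (p, bb, UX$)
  read b, top U: go to q, push W → (q, b, WX$)
  read b, top W: go to p, push ε → (p, ε, X$)
All input consumed; M is in state p.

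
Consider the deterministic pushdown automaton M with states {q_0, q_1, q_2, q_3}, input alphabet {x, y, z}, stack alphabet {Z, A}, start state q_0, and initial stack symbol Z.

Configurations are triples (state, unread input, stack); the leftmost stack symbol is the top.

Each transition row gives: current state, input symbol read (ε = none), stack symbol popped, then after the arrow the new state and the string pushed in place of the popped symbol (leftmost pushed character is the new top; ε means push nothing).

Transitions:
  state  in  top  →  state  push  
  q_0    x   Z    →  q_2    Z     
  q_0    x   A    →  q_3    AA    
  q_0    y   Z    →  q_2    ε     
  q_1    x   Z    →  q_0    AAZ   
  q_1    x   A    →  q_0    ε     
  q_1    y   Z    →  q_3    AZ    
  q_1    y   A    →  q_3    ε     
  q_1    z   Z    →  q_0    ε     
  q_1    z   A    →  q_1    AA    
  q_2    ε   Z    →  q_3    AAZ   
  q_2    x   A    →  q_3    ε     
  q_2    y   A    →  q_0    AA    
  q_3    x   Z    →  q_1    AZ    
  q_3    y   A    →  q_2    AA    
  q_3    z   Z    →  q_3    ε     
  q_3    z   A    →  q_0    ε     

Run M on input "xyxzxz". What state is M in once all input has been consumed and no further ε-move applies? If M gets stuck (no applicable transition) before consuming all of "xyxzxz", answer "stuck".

q_0

(q_0, xyxzxz, Z)
  read x, top Z: go to q_2, push Z → (q_2, yxzxz, Z)
  ε-move, top Z: go to q_3, push AAZ → (q_3, yxzxz, AAZ)
  read y, top A: go to q_2, push AA → (q_2, xzxz, AAAZ)
  read x, top A: go to q_3, push ε → (q_3, zxz, AAZ)
  read z, top A: go to q_0, push ε → (q_0, xz, AZ)
  read x, top A: go to q_3, push AA → (q_3, z, AAZ)
  read z, top A: go to q_0, push ε → (q_0, ε, AZ)
All input consumed; M is in state q_0.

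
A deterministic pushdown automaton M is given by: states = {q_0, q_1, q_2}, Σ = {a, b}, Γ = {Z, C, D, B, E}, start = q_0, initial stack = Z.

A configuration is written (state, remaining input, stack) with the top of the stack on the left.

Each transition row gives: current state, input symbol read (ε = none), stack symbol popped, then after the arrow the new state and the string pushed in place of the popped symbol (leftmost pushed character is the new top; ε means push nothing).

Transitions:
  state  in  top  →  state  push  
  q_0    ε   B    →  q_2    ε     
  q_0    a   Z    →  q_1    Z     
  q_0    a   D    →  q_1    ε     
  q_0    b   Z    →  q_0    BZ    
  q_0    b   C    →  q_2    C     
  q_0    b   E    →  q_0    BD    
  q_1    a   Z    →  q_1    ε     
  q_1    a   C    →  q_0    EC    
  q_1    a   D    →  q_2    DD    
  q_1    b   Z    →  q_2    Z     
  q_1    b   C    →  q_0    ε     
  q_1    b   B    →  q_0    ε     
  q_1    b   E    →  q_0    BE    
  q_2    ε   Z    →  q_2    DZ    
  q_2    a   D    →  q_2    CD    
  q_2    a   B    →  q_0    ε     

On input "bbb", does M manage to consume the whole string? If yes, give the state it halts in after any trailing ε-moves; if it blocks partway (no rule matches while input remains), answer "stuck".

stuck

(q_0, bbb, Z)
  read b, top Z: go to q_0, push BZ → (q_0, bb, BZ)
  ε-move, top B: go to q_2, push ε → (q_2, bb, Z)
  ε-move, top Z: go to q_2, push DZ → (q_2, bb, DZ)
No transition for (q_2, b, top D); M blocks with input bb remaining.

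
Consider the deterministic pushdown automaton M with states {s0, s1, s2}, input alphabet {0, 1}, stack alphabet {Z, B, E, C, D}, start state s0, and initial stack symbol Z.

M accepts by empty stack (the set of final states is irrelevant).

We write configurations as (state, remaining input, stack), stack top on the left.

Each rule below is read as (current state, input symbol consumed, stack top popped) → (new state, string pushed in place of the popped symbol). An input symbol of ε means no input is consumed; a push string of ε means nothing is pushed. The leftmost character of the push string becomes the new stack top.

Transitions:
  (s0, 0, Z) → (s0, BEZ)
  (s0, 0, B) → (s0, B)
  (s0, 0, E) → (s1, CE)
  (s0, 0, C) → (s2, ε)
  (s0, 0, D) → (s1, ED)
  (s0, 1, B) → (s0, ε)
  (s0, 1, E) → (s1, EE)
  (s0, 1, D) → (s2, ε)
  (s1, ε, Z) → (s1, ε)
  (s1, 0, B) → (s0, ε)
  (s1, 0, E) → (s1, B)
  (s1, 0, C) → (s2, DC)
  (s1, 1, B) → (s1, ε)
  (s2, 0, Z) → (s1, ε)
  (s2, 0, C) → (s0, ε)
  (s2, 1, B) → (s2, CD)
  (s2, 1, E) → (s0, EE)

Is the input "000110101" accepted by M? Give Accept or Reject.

(s0, 000110101, Z)
  read 0, top Z: go to s0, push BEZ → (s0, 00110101, BEZ)
  read 0, top B: go to s0, push B → (s0, 0110101, BEZ)
  read 0, top B: go to s0, push B → (s0, 110101, BEZ)
  read 1, top B: go to s0, push ε → (s0, 10101, EZ)
  read 1, top E: go to s1, push EE → (s1, 0101, EEZ)
  read 0, top E: go to s1, push B → (s1, 101, BEZ)
  read 1, top B: go to s1, push ε → (s1, 01, EZ)
  read 0, top E: go to s1, push B → (s1, 1, BZ)
  read 1, top B: go to s1, push ε → (s1, ε, Z)
  ε-move, top Z: go to s1, push ε → (s1, ε, ε)
All input consumed and the stack is empty.

Accept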